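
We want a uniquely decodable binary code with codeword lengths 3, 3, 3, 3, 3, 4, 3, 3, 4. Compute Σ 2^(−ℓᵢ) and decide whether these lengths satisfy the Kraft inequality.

1; yes

With common denominator 2^4 = 16: Σ 2^(−ℓᵢ) = 2/16 + 2/16 + 2/16 + 2/16 + 2/16 + 1/16 + 2/16 + 2/16 + 1/16 = 16/16 = 1.
Kraft's inequality requires Σ ≤ 1; here Σ = 1 ≤ 1, so such a prefix code exists.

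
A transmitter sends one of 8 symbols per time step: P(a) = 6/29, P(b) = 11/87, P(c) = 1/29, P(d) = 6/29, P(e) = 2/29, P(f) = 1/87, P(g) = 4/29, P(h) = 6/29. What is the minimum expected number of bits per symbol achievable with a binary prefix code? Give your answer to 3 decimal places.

2.747 bits/symbol

Repeatedly combine the two least-probable nodes; the expected code length is the sum of the merged weights.
merge 1/87 + 1/29 → 4/87
merge 4/87 + 2/29 → 10/87
merge 10/87 + 11/87 → 7/29
merge 4/29 + 6/29 → 10/29
merge 6/29 + 6/29 → 12/29
merge 7/29 + 10/29 → 17/29
merge 12/29 + 17/29 → 1
L = 4/87 + 10/87 + 7/29 + 10/29 + 12/29 + 17/29 + 1 = 239/87 ≈ 2.747 bits/symbol.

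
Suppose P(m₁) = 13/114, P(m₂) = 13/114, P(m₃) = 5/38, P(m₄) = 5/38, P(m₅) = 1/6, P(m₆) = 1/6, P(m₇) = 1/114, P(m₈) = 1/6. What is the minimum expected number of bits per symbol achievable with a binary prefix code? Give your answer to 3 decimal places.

2.956 bits/symbol

Repeatedly combine the two least-probable nodes; the expected code length is the sum of the merged weights.
merge 1/114 + 13/114 → 7/57
merge 13/114 + 7/57 → 9/38
merge 5/38 + 5/38 → 5/19
merge 1/6 + 1/6 → 1/3
merge 1/6 + 9/38 → 23/57
merge 5/19 + 1/3 → 34/57
merge 23/57 + 34/57 → 1
L = 7/57 + 9/38 + 5/19 + 1/3 + 23/57 + 34/57 + 1 = 337/114 ≈ 2.956 bits/symbol.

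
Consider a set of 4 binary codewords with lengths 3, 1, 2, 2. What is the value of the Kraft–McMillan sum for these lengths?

With common denominator 2^3 = 8: Σ 2^(−ℓᵢ) = 1/8 + 4/8 + 2/8 + 2/8 = 9/8 = 1.125.

1.125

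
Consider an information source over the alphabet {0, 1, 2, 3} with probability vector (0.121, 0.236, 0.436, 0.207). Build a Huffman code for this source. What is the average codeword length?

Repeatedly combine the two least-probable nodes; the expected code length is the sum of the merged weights.
merge 121/1000 + 207/1000 → 41/125
merge 59/250 + 41/125 → 141/250
merge 109/250 + 141/250 → 1
L = 41/125 + 141/250 + 1 = 473/250 = 1.892 bits/symbol.

1.892 bits/symbol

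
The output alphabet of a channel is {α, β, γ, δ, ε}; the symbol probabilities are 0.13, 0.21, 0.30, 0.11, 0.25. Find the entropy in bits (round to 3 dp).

H = −Σ pᵢ log₂ pᵢ.
−0.13·log₂(0.13) = 0.3826
−0.21·log₂(0.21) = 0.4728
−0.30·log₂(0.30) = 0.5211
−0.11·log₂(0.11) = 0.3503
−0.25·log₂(0.25) = 0.5000
Sum ≈ 2.2268 → 2.227 bits.

2.227 bits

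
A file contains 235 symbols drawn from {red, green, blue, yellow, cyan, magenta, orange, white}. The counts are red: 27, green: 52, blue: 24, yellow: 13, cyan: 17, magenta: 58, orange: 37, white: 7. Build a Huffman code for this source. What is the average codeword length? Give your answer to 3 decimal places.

2.774 bits/symbol

Probabilities are the counts divided by 235.
Repeatedly combine the two least-probable nodes; the expected code length is the sum of the merged weights.
merge 7/235 + 13/235 → 4/47
merge 17/235 + 4/47 → 37/235
merge 24/235 + 27/235 → 51/235
merge 37/235 + 37/235 → 74/235
merge 51/235 + 52/235 → 103/235
merge 58/235 + 74/235 → 132/235
merge 103/235 + 132/235 → 1
L = 4/47 + 37/235 + 51/235 + 74/235 + 103/235 + 132/235 + 1 = 652/235 ≈ 2.774 bits/symbol.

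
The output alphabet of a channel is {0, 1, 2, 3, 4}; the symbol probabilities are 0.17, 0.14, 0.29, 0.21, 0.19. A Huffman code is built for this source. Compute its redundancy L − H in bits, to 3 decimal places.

0.032 bits

Entropy H = −Σ p log₂ p ≈ 2.2777 bits.
Huffman merges: 7/50+17/100→31/100; 19/100+21/100→2/5; 29/100+31/100→3/5; 2/5+3/5→1. L = 231/100 ≈ 2.3100.
L − H = 2.3100 − 2.2777 = 0.032 bits.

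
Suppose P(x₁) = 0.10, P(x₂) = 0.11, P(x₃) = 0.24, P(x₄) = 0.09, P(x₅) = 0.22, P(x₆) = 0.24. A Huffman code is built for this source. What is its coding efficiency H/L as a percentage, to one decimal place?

Entropy H = −Σ p log₂ p ≈ 2.4640 bits.
Huffman merges: 9/100+1/10→19/100; 11/100+19/100→3/10; 11/50+6/25→23/50; 6/25+3/10→27/50; 23/50+27/50→1. L = 249/100 ≈ 2.4900.
Efficiency = H/L = 2.4640/2.4900 = 99.0%.

99.0%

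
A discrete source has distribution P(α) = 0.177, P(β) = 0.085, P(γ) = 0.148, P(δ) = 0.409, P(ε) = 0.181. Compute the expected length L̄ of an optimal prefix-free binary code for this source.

2.182 bits/symbol

Repeatedly combine the two least-probable nodes; the expected code length is the sum of the merged weights.
merge 17/200 + 37/250 → 233/1000
merge 177/1000 + 181/1000 → 179/500
merge 233/1000 + 179/500 → 591/1000
merge 409/1000 + 591/1000 → 1
L = 233/1000 + 179/500 + 591/1000 + 1 = 1091/500 = 2.182 bits/symbol.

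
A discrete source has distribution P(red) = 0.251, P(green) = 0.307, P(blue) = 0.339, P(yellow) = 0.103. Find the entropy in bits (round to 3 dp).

H = −Σ pᵢ log₂ pᵢ.
−0.251·log₂(0.251) = 0.5006
−0.307·log₂(0.307) = 0.5230
−0.339·log₂(0.339) = 0.5291
−0.103·log₂(0.103) = 0.3378
Sum ≈ 1.8904 → 1.890 bits.

1.890 bits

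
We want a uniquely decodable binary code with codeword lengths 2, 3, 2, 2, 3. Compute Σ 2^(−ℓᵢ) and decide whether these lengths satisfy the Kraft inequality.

With common denominator 2^3 = 8: Σ 2^(−ℓᵢ) = 2/8 + 1/8 + 2/8 + 2/8 + 1/8 = 8/8 = 1.
Kraft's inequality requires Σ ≤ 1; here Σ = 1 ≤ 1, so such a prefix code exists.

1; yes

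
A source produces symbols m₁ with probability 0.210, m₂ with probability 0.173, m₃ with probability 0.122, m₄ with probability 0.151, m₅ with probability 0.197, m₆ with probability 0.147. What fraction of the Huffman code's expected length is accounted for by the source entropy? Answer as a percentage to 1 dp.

98.8%

Entropy H = −Σ p log₂ p ≈ 2.5612 bits.
Huffman merges: 61/500+147/1000→269/1000; 151/1000+173/1000→81/250; 197/1000+21/100→407/1000; 269/1000+81/250→593/1000; 407/1000+593/1000→1. L = 2593/1000 ≈ 2.5930.
Efficiency = H/L = 2.5612/2.5930 = 98.8%.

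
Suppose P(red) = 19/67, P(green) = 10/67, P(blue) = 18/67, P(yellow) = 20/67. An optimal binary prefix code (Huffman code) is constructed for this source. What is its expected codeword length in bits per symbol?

2 bits/symbol

Repeatedly combine the two least-probable nodes; the expected code length is the sum of the merged weights.
merge 10/67 + 18/67 → 28/67
merge 19/67 + 20/67 → 39/67
merge 28/67 + 39/67 → 1
L = 28/67 + 39/67 + 1 = 2 bits/symbol.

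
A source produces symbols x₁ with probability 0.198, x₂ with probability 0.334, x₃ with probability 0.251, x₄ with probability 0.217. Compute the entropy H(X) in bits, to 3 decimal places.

H = −Σ pᵢ log₂ pᵢ.
−0.198·log₂(0.198) = 0.4626
−0.334·log₂(0.334) = 0.5284
−0.251·log₂(0.251) = 0.5006
−0.217·log₂(0.217) = 0.4783
Sum ≈ 1.9699 → 1.970 bits.

1.970 bits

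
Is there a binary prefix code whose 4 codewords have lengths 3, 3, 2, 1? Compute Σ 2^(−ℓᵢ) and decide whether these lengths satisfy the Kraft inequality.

1; yes

With common denominator 2^3 = 8: Σ 2^(−ℓᵢ) = 1/8 + 1/8 + 2/8 + 4/8 = 8/8 = 1.
Kraft's inequality requires Σ ≤ 1; here Σ = 1 ≤ 1, so such a prefix code exists.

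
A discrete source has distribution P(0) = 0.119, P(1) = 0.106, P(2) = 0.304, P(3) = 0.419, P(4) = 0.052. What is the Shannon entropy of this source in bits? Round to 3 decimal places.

1.979 bits

H = −Σ pᵢ log₂ pᵢ.
−0.119·log₂(0.119) = 0.3654
−0.106·log₂(0.106) = 0.3432
−0.304·log₂(0.304) = 0.5222
−0.419·log₂(0.419) = 0.5258
−0.052·log₂(0.052) = 0.2218
Sum ≈ 1.9785 → 1.979 bits.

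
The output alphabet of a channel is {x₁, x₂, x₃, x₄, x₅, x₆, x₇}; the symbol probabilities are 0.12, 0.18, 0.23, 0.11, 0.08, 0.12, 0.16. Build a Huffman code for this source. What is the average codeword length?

2.77 bits/symbol

Repeatedly combine the two least-probable nodes; the expected code length is the sum of the merged weights.
merge 2/25 + 11/100 → 19/100
merge 3/25 + 3/25 → 6/25
merge 4/25 + 9/50 → 17/50
merge 19/100 + 23/100 → 21/50
merge 6/25 + 17/50 → 29/50
merge 21/50 + 29/50 → 1
L = 19/100 + 6/25 + 17/50 + 21/50 + 29/50 + 1 = 277/100 = 2.77 bits/symbol.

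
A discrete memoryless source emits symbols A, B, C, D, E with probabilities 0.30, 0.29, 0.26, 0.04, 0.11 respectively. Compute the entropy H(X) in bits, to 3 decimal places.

H = −Σ pᵢ log₂ pᵢ.
−0.30·log₂(0.30) = 0.5211
−0.29·log₂(0.29) = 0.5179
−0.26·log₂(0.26) = 0.5053
−0.04·log₂(0.04) = 0.1858
−0.11·log₂(0.11) = 0.3503
Sum ≈ 2.0803 → 2.080 bits.

2.080 bits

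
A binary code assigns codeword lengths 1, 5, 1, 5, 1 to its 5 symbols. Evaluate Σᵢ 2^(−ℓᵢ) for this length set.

1.5625

With common denominator 2^5 = 32: Σ 2^(−ℓᵢ) = 16/32 + 1/32 + 16/32 + 1/32 + 16/32 = 50/32 = 1.5625.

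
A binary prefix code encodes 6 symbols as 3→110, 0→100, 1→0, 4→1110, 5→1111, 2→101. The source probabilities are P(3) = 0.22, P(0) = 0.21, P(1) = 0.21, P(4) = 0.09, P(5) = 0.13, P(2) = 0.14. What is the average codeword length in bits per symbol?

L̄ = Σ pᵢ·ℓᵢ = 0.22·3 + 0.21·3 + 0.21·1 + 0.09·4 + 0.13·4 + 0.14·3 = 2.8 bits/symbol.

2.8 bits/symbol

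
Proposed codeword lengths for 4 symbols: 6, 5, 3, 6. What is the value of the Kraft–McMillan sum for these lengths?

With common denominator 2^6 = 64: Σ 2^(−ℓᵢ) = 1/64 + 2/64 + 8/64 + 1/64 = 12/64 = 0.1875.

0.1875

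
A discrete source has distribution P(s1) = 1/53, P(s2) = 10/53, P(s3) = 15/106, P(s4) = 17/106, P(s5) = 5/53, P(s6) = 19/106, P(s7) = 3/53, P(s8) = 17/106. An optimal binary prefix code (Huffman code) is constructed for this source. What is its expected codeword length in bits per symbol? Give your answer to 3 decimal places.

Repeatedly combine the two least-probable nodes; the expected code length is the sum of the merged weights.
merge 1/53 + 3/53 → 4/53
merge 4/53 + 5/53 → 9/53
merge 15/106 + 17/106 → 16/53
merge 17/106 + 9/53 → 35/106
merge 19/106 + 10/53 → 39/106
merge 16/53 + 35/106 → 67/106
merge 39/106 + 67/106 → 1
L = 4/53 + 9/53 + 16/53 + 35/106 + 39/106 + 67/106 + 1 = 305/106 ≈ 2.877 bits/symbol.

2.877 bits/symbol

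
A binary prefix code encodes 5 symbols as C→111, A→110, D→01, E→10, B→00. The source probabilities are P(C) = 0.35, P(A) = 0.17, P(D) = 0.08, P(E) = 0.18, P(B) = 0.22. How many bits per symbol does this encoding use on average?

2.52 bits/symbol

L̄ = Σ pᵢ·ℓᵢ = 0.35·3 + 0.17·3 + 0.08·2 + 0.18·2 + 0.22·2 = 2.52 bits/symbol.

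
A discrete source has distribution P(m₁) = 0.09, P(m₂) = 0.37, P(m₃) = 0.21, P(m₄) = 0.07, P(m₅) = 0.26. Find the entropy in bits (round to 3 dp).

H = −Σ pᵢ log₂ pᵢ.
−0.09·log₂(0.09) = 0.3127
−0.37·log₂(0.37) = 0.5307
−0.21·log₂(0.21) = 0.4728
−0.07·log₂(0.07) = 0.2686
−0.26·log₂(0.26) = 0.5053
Sum ≈ 2.0900 → 2.090 bits.

2.090 bits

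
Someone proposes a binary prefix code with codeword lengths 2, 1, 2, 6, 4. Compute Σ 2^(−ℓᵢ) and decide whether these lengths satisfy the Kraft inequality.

With common denominator 2^6 = 64: Σ 2^(−ℓᵢ) = 16/64 + 32/64 + 16/64 + 1/64 + 4/64 = 69/64 = 1.078125.
Kraft's inequality requires Σ ≤ 1; here Σ = 1.078125 > 1, so no such prefix code exists.

1.078125; no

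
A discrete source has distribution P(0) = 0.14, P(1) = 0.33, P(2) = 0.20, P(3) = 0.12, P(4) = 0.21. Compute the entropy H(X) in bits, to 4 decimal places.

H = −Σ pᵢ log₂ pᵢ.
−0.14·log₂(0.14) = 0.3971
−0.33·log₂(0.33) = 0.5278
−0.20·log₂(0.20) = 0.4644
−0.12·log₂(0.12) = 0.3671
−0.21·log₂(0.21) = 0.4728
Sum ≈ 2.2292 → 2.2292 bits.

2.2292 bits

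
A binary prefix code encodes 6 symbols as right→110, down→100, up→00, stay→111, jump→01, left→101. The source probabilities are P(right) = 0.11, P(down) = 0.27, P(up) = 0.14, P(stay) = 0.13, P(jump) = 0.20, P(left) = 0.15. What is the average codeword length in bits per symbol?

2.66 bits/symbol

L̄ = Σ pᵢ·ℓᵢ = 0.11·3 + 0.27·3 + 0.14·2 + 0.13·3 + 0.20·2 + 0.15·3 = 2.66 bits/symbol.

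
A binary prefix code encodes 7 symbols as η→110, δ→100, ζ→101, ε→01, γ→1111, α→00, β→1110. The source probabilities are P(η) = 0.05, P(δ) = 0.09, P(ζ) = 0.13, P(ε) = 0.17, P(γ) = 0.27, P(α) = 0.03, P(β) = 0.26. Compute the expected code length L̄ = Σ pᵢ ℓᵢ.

3.33 bits/symbol

L̄ = Σ pᵢ·ℓᵢ = 0.05·3 + 0.09·3 + 0.13·3 + 0.17·2 + 0.27·4 + 0.03·2 + 0.26·4 = 3.33 bits/symbol.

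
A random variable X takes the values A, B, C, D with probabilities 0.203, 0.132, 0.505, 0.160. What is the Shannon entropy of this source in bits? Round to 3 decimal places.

H = −Σ pᵢ log₂ pᵢ.
−0.203·log₂(0.203) = 0.4670
−0.132·log₂(0.132) = 0.3856
−0.505·log₂(0.505) = 0.4978
−0.160·log₂(0.160) = 0.4230
Sum ≈ 1.7734 → 1.773 bits.

1.773 bits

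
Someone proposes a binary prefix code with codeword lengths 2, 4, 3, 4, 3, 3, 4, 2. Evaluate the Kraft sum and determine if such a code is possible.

1.0625; no

With common denominator 2^4 = 16: Σ 2^(−ℓᵢ) = 4/16 + 1/16 + 2/16 + 1/16 + 2/16 + 2/16 + 1/16 + 4/16 = 17/16 = 1.0625.
Kraft's inequality requires Σ ≤ 1; here Σ = 1.0625 > 1, so no such prefix code exists.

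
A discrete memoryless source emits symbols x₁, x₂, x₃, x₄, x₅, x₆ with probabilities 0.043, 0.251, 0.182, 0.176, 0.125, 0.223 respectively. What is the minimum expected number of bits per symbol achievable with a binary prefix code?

Repeatedly combine the two least-probable nodes; the expected code length is the sum of the merged weights.
merge 43/1000 + 1/8 → 21/125
merge 21/125 + 22/125 → 43/125
merge 91/500 + 223/1000 → 81/200
merge 251/1000 + 43/125 → 119/200
merge 81/200 + 119/200 → 1
L = 21/125 + 43/125 + 81/200 + 119/200 + 1 = 314/125 = 2.512 bits/symbol.

2.512 bits/symbol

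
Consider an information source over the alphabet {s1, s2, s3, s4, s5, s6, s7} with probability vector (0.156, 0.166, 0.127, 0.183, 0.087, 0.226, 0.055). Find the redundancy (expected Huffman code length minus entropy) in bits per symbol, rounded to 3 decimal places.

Entropy H = −Σ p log₂ p ≈ 2.6962 bits.
Huffman merges: 11/200+87/1000→71/500; 127/1000+71/500→269/1000; 39/250+83/500→161/500; 183/1000+113/500→409/1000; 269/1000+161/500→591/1000; 409/1000+591/1000→1. L = 2733/1000 ≈ 2.7330.
L − H = 2.7330 − 2.6962 = 0.037 bits.

0.037 bits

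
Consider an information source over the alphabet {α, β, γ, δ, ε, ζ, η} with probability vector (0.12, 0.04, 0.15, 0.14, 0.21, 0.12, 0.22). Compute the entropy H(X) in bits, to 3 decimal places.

2.681 bits

H = −Σ pᵢ log₂ pᵢ.
−0.12·log₂(0.12) = 0.3671
−0.04·log₂(0.04) = 0.1858
−0.15·log₂(0.15) = 0.4105
−0.14·log₂(0.14) = 0.3971
−0.21·log₂(0.21) = 0.4728
−0.12·log₂(0.12) = 0.3671
−0.22·log₂(0.22) = 0.4806
Sum ≈ 2.6809 → 2.681 bits.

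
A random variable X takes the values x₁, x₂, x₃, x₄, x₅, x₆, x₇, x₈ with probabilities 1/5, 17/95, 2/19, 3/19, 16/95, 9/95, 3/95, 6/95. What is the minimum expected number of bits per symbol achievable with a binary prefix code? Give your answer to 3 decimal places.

2.895 bits/symbol

Repeatedly combine the two least-probable nodes; the expected code length is the sum of the merged weights.
merge 3/95 + 6/95 → 9/95
merge 9/95 + 9/95 → 18/95
merge 2/19 + 3/19 → 5/19
merge 16/95 + 17/95 → 33/95
merge 18/95 + 1/5 → 37/95
merge 5/19 + 33/95 → 58/95
merge 37/95 + 58/95 → 1
L = 9/95 + 18/95 + 5/19 + 33/95 + 37/95 + 58/95 + 1 = 55/19 ≈ 2.895 bits/symbol.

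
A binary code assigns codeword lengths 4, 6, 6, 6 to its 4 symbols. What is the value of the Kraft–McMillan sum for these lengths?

With common denominator 2^6 = 64: Σ 2^(−ℓᵢ) = 4/64 + 1/64 + 1/64 + 1/64 = 7/64 = 0.109375.

0.109375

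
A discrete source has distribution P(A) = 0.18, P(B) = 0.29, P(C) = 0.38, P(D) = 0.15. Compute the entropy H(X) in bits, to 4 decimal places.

1.9042 bits

H = −Σ pᵢ log₂ pᵢ.
−0.18·log₂(0.18) = 0.4453
−0.29·log₂(0.29) = 0.5179
−0.38·log₂(0.38) = 0.5305
−0.15·log₂(0.15) = 0.4105
Sum ≈ 1.9042 → 1.9042 bits.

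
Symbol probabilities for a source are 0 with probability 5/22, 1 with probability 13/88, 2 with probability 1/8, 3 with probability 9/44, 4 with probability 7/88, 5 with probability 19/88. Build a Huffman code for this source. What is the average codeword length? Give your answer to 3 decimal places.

Repeatedly combine the two least-probable nodes; the expected code length is the sum of the merged weights.
merge 7/88 + 1/8 → 9/44
merge 13/88 + 9/44 → 31/88
merge 9/44 + 19/88 → 37/88
merge 5/22 + 31/88 → 51/88
merge 37/88 + 51/88 → 1
L = 9/44 + 31/88 + 37/88 + 51/88 + 1 = 225/88 ≈ 2.557 bits/symbol.

2.557 bits/symbol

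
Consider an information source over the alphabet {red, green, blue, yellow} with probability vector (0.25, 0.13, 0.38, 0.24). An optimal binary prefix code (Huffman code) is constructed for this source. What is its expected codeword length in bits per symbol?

Repeatedly combine the two least-probable nodes; the expected code length is the sum of the merged weights.
merge 13/100 + 6/25 → 37/100
merge 1/4 + 37/100 → 31/50
merge 19/50 + 31/50 → 1
L = 37/100 + 31/50 + 1 = 199/100 = 1.99 bits/symbol.

1.99 bits/symbol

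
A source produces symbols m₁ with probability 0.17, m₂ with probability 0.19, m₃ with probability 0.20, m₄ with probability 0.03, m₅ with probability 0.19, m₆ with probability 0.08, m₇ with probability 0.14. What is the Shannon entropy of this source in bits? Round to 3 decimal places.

H = −Σ pᵢ log₂ pᵢ.
−0.17·log₂(0.17) = 0.4346
−0.19·log₂(0.19) = 0.4552
−0.20·log₂(0.20) = 0.4644
−0.03·log₂(0.03) = 0.1518
−0.19·log₂(0.19) = 0.4552
−0.08·log₂(0.08) = 0.2915
−0.14·log₂(0.14) = 0.3971
Sum ≈ 2.6498 → 2.650 bits.

2.650 bits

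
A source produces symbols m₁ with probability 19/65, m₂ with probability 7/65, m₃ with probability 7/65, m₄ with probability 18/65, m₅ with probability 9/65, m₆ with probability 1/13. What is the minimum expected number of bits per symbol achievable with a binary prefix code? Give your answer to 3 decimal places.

Repeatedly combine the two least-probable nodes; the expected code length is the sum of the merged weights.
merge 1/13 + 7/65 → 12/65
merge 7/65 + 9/65 → 16/65
merge 12/65 + 16/65 → 28/65
merge 18/65 + 19/65 → 37/65
merge 28/65 + 37/65 → 1
L = 12/65 + 16/65 + 28/65 + 37/65 + 1 = 158/65 ≈ 2.431 bits/symbol.

2.431 bits/symbol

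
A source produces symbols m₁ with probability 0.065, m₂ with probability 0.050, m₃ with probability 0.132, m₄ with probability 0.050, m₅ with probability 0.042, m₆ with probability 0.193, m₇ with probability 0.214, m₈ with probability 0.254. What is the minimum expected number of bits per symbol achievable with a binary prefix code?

2.739 bits/symbol

Repeatedly combine the two least-probable nodes; the expected code length is the sum of the merged weights.
merge 21/500 + 1/20 → 23/250
merge 1/20 + 13/200 → 23/200
merge 23/250 + 23/200 → 207/1000
merge 33/250 + 193/1000 → 13/40
merge 207/1000 + 107/500 → 421/1000
merge 127/500 + 13/40 → 579/1000
merge 421/1000 + 579/1000 → 1
L = 23/250 + 23/200 + 207/1000 + 13/40 + 421/1000 + 579/1000 + 1 = 2739/1000 = 2.739 bits/symbol.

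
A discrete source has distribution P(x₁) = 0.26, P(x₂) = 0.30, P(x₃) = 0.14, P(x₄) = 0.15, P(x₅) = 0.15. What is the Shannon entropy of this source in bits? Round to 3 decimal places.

H = −Σ pᵢ log₂ pᵢ.
−0.26·log₂(0.26) = 0.5053
−0.30·log₂(0.30) = 0.5211
−0.14·log₂(0.14) = 0.3971
−0.15·log₂(0.15) = 0.4105
−0.15·log₂(0.15) = 0.4105
Sum ≈ 2.2446 → 2.245 bits.

2.245 bits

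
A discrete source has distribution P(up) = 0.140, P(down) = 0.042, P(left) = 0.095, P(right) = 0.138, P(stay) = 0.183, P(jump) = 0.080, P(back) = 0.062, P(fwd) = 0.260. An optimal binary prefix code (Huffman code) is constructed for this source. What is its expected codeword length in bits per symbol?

Repeatedly combine the two least-probable nodes; the expected code length is the sum of the merged weights.
merge 21/500 + 31/500 → 13/125
merge 2/25 + 19/200 → 7/40
merge 13/125 + 69/500 → 121/500
merge 7/50 + 7/40 → 63/200
merge 183/1000 + 121/500 → 17/40
merge 13/50 + 63/200 → 23/40
merge 17/40 + 23/40 → 1
L = 13/125 + 7/40 + 121/500 + 63/200 + 17/40 + 23/40 + 1 = 709/250 = 2.836 bits/symbol.

2.836 bits/symbol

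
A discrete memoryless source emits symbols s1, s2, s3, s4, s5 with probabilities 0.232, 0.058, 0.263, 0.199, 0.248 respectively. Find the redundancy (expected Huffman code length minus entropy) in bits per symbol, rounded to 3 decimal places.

Entropy H = −Σ p log₂ p ≈ 2.1964 bits.
Huffman merges: 29/500+199/1000→257/1000; 29/125+31/125→12/25; 257/1000+263/1000→13/25; 12/25+13/25→1. L = 2257/1000 ≈ 2.2570.
L − H = 2.2570 − 2.1964 = 0.061 bits.

0.061 bits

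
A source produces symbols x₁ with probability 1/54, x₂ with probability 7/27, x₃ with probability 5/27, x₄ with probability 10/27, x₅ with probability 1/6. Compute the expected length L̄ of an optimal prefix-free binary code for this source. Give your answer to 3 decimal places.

2.185 bits/symbol

Repeatedly combine the two least-probable nodes; the expected code length is the sum of the merged weights.
merge 1/54 + 1/6 → 5/27
merge 5/27 + 5/27 → 10/27
merge 7/27 + 10/27 → 17/27
merge 10/27 + 17/27 → 1
L = 5/27 + 10/27 + 17/27 + 1 = 59/27 ≈ 2.185 bits/symbol.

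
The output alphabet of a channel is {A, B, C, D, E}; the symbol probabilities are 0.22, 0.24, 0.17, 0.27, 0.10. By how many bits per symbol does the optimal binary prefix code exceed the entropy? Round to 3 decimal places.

Entropy H = −Σ p log₂ p ≈ 2.2515 bits.
Huffman merges: 1/10+17/100→27/100; 11/50+6/25→23/50; 27/100+27/100→27/50; 23/50+27/50→1. L = 227/100 ≈ 2.2700.
L − H = 2.2700 − 2.2515 = 0.018 bits.

0.018 bits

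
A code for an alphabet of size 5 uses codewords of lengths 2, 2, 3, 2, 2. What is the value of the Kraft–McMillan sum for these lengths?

1.125

With common denominator 2^3 = 8: Σ 2^(−ℓᵢ) = 2/8 + 2/8 + 1/8 + 2/8 + 2/8 = 9/8 = 1.125.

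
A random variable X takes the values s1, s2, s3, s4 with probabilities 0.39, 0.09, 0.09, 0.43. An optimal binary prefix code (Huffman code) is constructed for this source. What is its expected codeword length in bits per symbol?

1.75 bits/symbol

Repeatedly combine the two least-probable nodes; the expected code length is the sum of the merged weights.
merge 9/100 + 9/100 → 9/50
merge 9/50 + 39/100 → 57/100
merge 43/100 + 57/100 → 1
L = 9/50 + 57/100 + 1 = 7/4 = 1.75 bits/symbol.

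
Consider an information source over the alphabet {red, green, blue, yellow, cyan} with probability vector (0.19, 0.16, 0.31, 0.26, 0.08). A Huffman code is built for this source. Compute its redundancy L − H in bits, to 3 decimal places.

Entropy H = −Σ p log₂ p ≈ 2.1988 bits.
Huffman merges: 2/25+4/25→6/25; 19/100+6/25→43/100; 13/50+31/100→57/100; 43/100+57/100→1. L = 56/25 ≈ 2.2400.
L − H = 2.2400 − 2.1988 = 0.041 bits.

0.041 bits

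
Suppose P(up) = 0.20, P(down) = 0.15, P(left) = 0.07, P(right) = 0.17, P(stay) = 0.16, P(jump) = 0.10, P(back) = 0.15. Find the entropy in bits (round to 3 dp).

2.744 bits

H = −Σ pᵢ log₂ pᵢ.
−0.20·log₂(0.20) = 0.4644
−0.15·log₂(0.15) = 0.4105
−0.07·log₂(0.07) = 0.2686
−0.17·log₂(0.17) = 0.4346
−0.16·log₂(0.16) = 0.4230
−0.10·log₂(0.10) = 0.3322
−0.15·log₂(0.15) = 0.4105
Sum ≈ 2.7438 → 2.744 bits.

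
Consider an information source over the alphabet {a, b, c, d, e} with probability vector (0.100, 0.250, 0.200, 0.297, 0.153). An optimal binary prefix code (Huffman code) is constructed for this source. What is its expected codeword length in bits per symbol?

Repeatedly combine the two least-probable nodes; the expected code length is the sum of the merged weights.
merge 1/10 + 153/1000 → 253/1000
merge 1/5 + 1/4 → 9/20
merge 253/1000 + 297/1000 → 11/20
merge 9/20 + 11/20 → 1
L = 253/1000 + 9/20 + 11/20 + 1 = 2253/1000 = 2.253 bits/symbol.

2.253 bits/symbol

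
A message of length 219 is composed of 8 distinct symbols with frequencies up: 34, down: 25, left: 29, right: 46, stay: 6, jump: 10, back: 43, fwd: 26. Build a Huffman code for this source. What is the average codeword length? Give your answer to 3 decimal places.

Probabilities are the counts divided by 219.
Repeatedly combine the two least-probable nodes; the expected code length is the sum of the merged weights.
merge 2/73 + 10/219 → 16/219
merge 16/219 + 25/219 → 41/219
merge 26/219 + 29/219 → 55/219
merge 34/219 + 41/219 → 25/73
merge 43/219 + 46/219 → 89/219
merge 55/219 + 25/73 → 130/219
merge 89/219 + 130/219 → 1
L = 16/219 + 41/219 + 55/219 + 25/73 + 89/219 + 130/219 + 1 = 625/219 ≈ 2.854 bits/symbol.

2.854 bits/symbol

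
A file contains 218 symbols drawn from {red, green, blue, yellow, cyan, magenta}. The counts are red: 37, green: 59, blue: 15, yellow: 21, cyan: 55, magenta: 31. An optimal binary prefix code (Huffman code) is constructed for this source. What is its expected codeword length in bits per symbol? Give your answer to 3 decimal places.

2.472 bits/symbol

Probabilities are the counts divided by 218.
Repeatedly combine the two least-probable nodes; the expected code length is the sum of the merged weights.
merge 15/218 + 21/218 → 18/109
merge 31/218 + 18/109 → 67/218
merge 37/218 + 55/218 → 46/109
merge 59/218 + 67/218 → 63/109
merge 46/109 + 63/109 → 1
L = 18/109 + 67/218 + 46/109 + 63/109 + 1 = 539/218 ≈ 2.472 bits/symbol.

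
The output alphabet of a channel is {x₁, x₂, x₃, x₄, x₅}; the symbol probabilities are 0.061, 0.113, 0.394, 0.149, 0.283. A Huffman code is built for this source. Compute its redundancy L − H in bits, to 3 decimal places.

0.047 bits

Entropy H = −Σ p log₂ p ≈ 2.0556 bits.
Huffman merges: 61/1000+113/1000→87/500; 149/1000+87/500→323/1000; 283/1000+323/1000→303/500; 197/500+303/500→1. L = 2103/1000 ≈ 2.1030.
L − H = 2.1030 − 2.0556 = 0.047 bits.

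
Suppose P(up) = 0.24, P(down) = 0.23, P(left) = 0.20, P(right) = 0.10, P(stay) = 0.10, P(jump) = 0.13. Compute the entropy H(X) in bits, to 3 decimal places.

H = −Σ pᵢ log₂ pᵢ.
−0.24·log₂(0.24) = 0.4941
−0.23·log₂(0.23) = 0.4877
−0.20·log₂(0.20) = 0.4644
−0.10·log₂(0.10) = 0.3322
−0.10·log₂(0.10) = 0.3322
−0.13·log₂(0.13) = 0.3826
Sum ≈ 2.4932 → 2.493 bits.

2.493 bits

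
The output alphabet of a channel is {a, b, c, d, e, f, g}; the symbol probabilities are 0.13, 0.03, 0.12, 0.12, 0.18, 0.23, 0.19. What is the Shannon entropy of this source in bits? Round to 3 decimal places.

H = −Σ pᵢ log₂ pᵢ.
−0.13·log₂(0.13) = 0.3826
−0.03·log₂(0.03) = 0.1518
−0.12·log₂(0.12) = 0.3671
−0.12·log₂(0.12) = 0.3671
−0.18·log₂(0.18) = 0.4453
−0.23·log₂(0.23) = 0.4877
−0.19·log₂(0.19) = 0.4552
Sum ≈ 2.6567 → 2.657 bits.

2.657 bits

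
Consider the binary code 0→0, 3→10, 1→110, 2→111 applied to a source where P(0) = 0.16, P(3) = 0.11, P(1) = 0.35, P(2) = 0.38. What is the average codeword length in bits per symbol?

2.57 bits/symbol

L̄ = Σ pᵢ·ℓᵢ = 0.16·1 + 0.11·2 + 0.35·3 + 0.38·3 = 2.57 bits/symbol.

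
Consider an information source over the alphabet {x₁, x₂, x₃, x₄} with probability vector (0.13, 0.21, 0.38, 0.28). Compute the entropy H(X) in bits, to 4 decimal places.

H = −Σ pᵢ log₂ pᵢ.
−0.13·log₂(0.13) = 0.3826
−0.21·log₂(0.21) = 0.4728
−0.38·log₂(0.38) = 0.5305
−0.28·log₂(0.28) = 0.5142
Sum ≈ 1.9001 → 1.9001 bits.

1.9001 bits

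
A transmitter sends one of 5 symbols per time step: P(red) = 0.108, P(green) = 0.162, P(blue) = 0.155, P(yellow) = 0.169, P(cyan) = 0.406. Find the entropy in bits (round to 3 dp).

2.151 bits

H = −Σ pᵢ log₂ pᵢ.
−0.108·log₂(0.108) = 0.3468
−0.162·log₂(0.162) = 0.4254
−0.155·log₂(0.155) = 0.4169
−0.169·log₂(0.169) = 0.4335
−0.406·log₂(0.406) = 0.5280
Sum ≈ 2.1505 → 2.151 bits.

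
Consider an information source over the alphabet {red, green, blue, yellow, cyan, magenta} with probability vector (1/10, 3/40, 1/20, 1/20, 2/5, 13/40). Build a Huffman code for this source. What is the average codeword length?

Repeatedly combine the two least-probable nodes; the expected code length is the sum of the merged weights.
merge 1/20 + 1/20 → 1/10
merge 3/40 + 1/10 → 7/40
merge 1/10 + 7/40 → 11/40
merge 11/40 + 13/40 → 3/5
merge 2/5 + 3/5 → 1
L = 1/10 + 7/40 + 11/40 + 3/5 + 1 = 43/20 = 2.15 bits/symbol.

2.15 bits/symbol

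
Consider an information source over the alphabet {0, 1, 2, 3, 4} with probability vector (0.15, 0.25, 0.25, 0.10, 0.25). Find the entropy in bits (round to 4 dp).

2.2427 bits

H = −Σ pᵢ log₂ pᵢ.
−0.15·log₂(0.15) = 0.4105
−0.25·log₂(0.25) = 0.5000
−0.25·log₂(0.25) = 0.5000
−0.10·log₂(0.10) = 0.3322
−0.25·log₂(0.25) = 0.5000
Sum ≈ 2.2427 → 2.2427 bits.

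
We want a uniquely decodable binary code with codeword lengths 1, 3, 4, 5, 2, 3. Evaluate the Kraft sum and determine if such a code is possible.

With common denominator 2^5 = 32: Σ 2^(−ℓᵢ) = 16/32 + 4/32 + 2/32 + 1/32 + 8/32 + 4/32 = 35/32 = 1.09375.
Kraft's inequality requires Σ ≤ 1; here Σ = 1.09375 > 1, so no such prefix code exists.

1.09375; no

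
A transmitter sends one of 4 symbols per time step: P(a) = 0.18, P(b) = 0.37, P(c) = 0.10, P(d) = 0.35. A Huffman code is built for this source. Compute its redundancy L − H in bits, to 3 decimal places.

Entropy H = −Σ p log₂ p ≈ 1.8383 bits.
Huffman merges: 1/10+9/50→7/25; 7/25+7/20→63/100; 37/100+63/100→1. L = 191/100 ≈ 1.9100.
L − H = 1.9100 − 1.8383 = 0.072 bits.

0.072 bits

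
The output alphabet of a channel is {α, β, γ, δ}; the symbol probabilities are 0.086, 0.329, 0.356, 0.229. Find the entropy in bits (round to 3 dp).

1.850 bits

H = −Σ pᵢ log₂ pᵢ.
−0.086·log₂(0.086) = 0.3044
−0.329·log₂(0.329) = 0.5277
−0.356·log₂(0.356) = 0.5305
−0.229·log₂(0.229) = 0.4870
Sum ≈ 1.8495 → 1.850 bits.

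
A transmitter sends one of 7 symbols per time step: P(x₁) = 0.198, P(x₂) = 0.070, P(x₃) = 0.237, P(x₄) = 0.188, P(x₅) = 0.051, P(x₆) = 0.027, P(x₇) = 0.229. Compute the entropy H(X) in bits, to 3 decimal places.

2.523 bits

H = −Σ pᵢ log₂ pᵢ.
−0.198·log₂(0.198) = 0.4626
−0.070·log₂(0.070) = 0.2686
−0.237·log₂(0.237) = 0.4923
−0.188·log₂(0.188) = 0.4533
−0.051·log₂(0.051) = 0.2190
−0.027·log₂(0.027) = 0.1407
−0.229·log₂(0.229) = 0.4870
Sum ≈ 2.5234 → 2.523 bits.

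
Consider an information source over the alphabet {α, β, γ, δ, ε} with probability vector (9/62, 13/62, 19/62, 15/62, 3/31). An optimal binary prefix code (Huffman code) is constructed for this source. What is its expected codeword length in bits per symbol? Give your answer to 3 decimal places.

Repeatedly combine the two least-probable nodes; the expected code length is the sum of the merged weights.
merge 3/31 + 9/62 → 15/62
merge 13/62 + 15/62 → 14/31
merge 15/62 + 19/62 → 17/31
merge 14/31 + 17/31 → 1
L = 15/62 + 14/31 + 17/31 + 1 = 139/62 ≈ 2.242 bits/symbol.

2.242 bits/symbol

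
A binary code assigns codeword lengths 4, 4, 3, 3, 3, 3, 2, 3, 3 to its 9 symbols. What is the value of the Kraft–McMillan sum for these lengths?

With common denominator 2^4 = 16: Σ 2^(−ℓᵢ) = 1/16 + 1/16 + 2/16 + 2/16 + 2/16 + 2/16 + 4/16 + 2/16 + 2/16 = 18/16 = 1.125.

1.125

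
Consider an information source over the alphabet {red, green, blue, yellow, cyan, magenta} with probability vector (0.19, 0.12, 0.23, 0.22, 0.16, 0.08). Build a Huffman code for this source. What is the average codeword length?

2.55 bits/symbol

Repeatedly combine the two least-probable nodes; the expected code length is the sum of the merged weights.
merge 2/25 + 3/25 → 1/5
merge 4/25 + 19/100 → 7/20
merge 1/5 + 11/50 → 21/50
merge 23/100 + 7/20 → 29/50
merge 21/50 + 29/50 → 1
L = 1/5 + 7/20 + 21/50 + 29/50 + 1 = 51/20 = 2.55 bits/symbol.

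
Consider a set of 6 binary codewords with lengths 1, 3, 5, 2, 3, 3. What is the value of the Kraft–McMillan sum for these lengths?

1.15625

With common denominator 2^5 = 32: Σ 2^(−ℓᵢ) = 16/32 + 4/32 + 1/32 + 8/32 + 4/32 + 4/32 = 37/32 = 1.15625.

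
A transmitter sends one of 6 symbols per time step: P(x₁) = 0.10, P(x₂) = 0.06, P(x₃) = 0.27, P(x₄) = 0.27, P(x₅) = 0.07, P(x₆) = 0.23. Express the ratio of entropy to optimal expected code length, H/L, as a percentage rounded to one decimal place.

99.7%

Entropy H = −Σ p log₂ p ≈ 2.3520 bits.
Huffman merges: 3/50+7/100→13/100; 1/10+13/100→23/100; 23/100+23/100→23/50; 27/100+27/100→27/50; 23/50+27/50→1. L = 59/25 ≈ 2.3600.
Efficiency = H/L = 2.3520/2.3600 = 99.7%.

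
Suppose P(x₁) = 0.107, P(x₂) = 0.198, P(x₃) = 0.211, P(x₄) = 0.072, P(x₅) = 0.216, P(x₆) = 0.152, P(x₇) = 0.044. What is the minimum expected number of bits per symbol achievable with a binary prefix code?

Repeatedly combine the two least-probable nodes; the expected code length is the sum of the merged weights.
merge 11/250 + 9/125 → 29/250
merge 107/1000 + 29/250 → 223/1000
merge 19/125 + 99/500 → 7/20
merge 211/1000 + 27/125 → 427/1000
merge 223/1000 + 7/20 → 573/1000
merge 427/1000 + 573/1000 → 1
L = 29/250 + 223/1000 + 7/20 + 427/1000 + 573/1000 + 1 = 2689/1000 = 2.689 bits/symbol.

2.689 bits/symbol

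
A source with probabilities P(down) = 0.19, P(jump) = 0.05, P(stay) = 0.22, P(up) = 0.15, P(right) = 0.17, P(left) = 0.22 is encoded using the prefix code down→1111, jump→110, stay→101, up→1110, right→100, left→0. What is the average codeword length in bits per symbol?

L̄ = Σ pᵢ·ℓᵢ = 0.19·4 + 0.05·3 + 0.22·3 + 0.15·4 + 0.17·3 + 0.22·1 = 2.9 bits/symbol.

2.9 bits/symbol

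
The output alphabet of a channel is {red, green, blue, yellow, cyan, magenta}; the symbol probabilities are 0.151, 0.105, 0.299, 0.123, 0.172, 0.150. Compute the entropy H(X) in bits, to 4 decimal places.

2.4932 bits

H = −Σ pᵢ log₂ pᵢ.
−0.151·log₂(0.151) = 0.4118
−0.105·log₂(0.105) = 0.3414
−0.299·log₂(0.299) = 0.5208
−0.123·log₂(0.123) = 0.3719
−0.172·log₂(0.172) = 0.4368
−0.150·log₂(0.150) = 0.4105
Sum ≈ 2.4932 → 2.4932 bits.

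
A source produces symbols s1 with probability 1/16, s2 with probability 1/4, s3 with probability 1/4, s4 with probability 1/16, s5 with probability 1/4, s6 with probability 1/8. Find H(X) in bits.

2.375 bits

Each probability is a power of 1/2, so log₂(1/p) is an integer.
H = Σ p·log₂(1/p) = 1/16·4 + 1/4·2 + 1/4·2 + 1/16·4 + 1/4·2 + 1/8·3 = 2.375 bits.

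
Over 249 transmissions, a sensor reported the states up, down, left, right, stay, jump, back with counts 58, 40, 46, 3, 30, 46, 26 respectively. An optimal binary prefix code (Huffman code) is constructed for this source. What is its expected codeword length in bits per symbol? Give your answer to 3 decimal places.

Probabilities are the counts divided by 249.
Repeatedly combine the two least-probable nodes; the expected code length is the sum of the merged weights.
merge 1/83 + 26/249 → 29/249
merge 29/249 + 10/83 → 59/249
merge 40/249 + 46/249 → 86/249
merge 46/249 + 58/249 → 104/249
merge 59/249 + 86/249 → 145/249
merge 104/249 + 145/249 → 1
L = 29/249 + 59/249 + 86/249 + 104/249 + 145/249 + 1 = 224/83 ≈ 2.699 bits/symbol.

2.699 bits/symbol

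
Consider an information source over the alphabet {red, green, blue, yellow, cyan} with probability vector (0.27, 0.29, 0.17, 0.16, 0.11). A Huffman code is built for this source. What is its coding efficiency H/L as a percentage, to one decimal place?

98.5%

Entropy H = −Σ p log₂ p ≈ 2.2358 bits.
Huffman merges: 11/100+4/25→27/100; 17/100+27/100→11/25; 27/100+29/100→14/25; 11/25+14/25→1. L = 227/100 ≈ 2.2700.
Efficiency = H/L = 2.2358/2.2700 = 98.5%.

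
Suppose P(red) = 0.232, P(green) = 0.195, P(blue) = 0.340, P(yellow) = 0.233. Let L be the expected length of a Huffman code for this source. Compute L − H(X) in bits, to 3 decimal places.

0.032 bits

Entropy H = −Σ p log₂ p ≈ 1.9678 bits.
Huffman merges: 39/200+29/125→427/1000; 233/1000+17/50→573/1000; 427/1000+573/1000→1. L = 2 ≈ 2.0000.
L − H = 2.0000 − 1.9678 = 0.032 bits.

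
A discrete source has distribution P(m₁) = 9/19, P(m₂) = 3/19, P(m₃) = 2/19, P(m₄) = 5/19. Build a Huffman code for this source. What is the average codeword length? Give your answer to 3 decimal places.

1.789 bits/symbol

Repeatedly combine the two least-probable nodes; the expected code length is the sum of the merged weights.
merge 2/19 + 3/19 → 5/19
merge 5/19 + 5/19 → 10/19
merge 9/19 + 10/19 → 1
L = 5/19 + 10/19 + 1 = 34/19 ≈ 1.789 bits/symbol.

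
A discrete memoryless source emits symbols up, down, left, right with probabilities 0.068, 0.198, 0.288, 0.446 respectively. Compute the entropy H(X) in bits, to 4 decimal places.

H = −Σ pᵢ log₂ pᵢ.
−0.068·log₂(0.068) = 0.2637
−0.198·log₂(0.198) = 0.4626
−0.288·log₂(0.288) = 0.5172
−0.446·log₂(0.446) = 0.5195
Sum ≈ 1.7631 → 1.7631 bits.

1.7631 bits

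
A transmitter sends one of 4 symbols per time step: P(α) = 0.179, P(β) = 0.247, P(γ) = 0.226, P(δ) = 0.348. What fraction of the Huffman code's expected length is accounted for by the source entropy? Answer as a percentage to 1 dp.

97.9%

Entropy H = −Σ p log₂ p ≈ 1.9574 bits.
Huffman merges: 179/1000+113/500→81/200; 247/1000+87/250→119/200; 81/200+119/200→1. L = 2 ≈ 2.0000.
Efficiency = H/L = 1.9574/2.0000 = 97.9%.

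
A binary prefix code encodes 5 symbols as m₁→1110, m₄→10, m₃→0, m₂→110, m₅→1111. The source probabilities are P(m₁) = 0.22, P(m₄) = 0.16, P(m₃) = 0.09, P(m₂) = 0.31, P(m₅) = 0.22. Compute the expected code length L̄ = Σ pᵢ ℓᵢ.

3.1 bits/symbol

L̄ = Σ pᵢ·ℓᵢ = 0.22·4 + 0.16·2 + 0.09·1 + 0.31·3 + 0.22·4 = 3.1 bits/symbol.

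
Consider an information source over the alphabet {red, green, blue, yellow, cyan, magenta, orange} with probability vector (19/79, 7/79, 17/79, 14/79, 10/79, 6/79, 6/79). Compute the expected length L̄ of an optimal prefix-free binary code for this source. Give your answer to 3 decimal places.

Repeatedly combine the two least-probable nodes; the expected code length is the sum of the merged weights.
merge 6/79 + 6/79 → 12/79
merge 7/79 + 10/79 → 17/79
merge 12/79 + 14/79 → 26/79
merge 17/79 + 17/79 → 34/79
merge 19/79 + 26/79 → 45/79
merge 34/79 + 45/79 → 1
L = 12/79 + 17/79 + 26/79 + 34/79 + 45/79 + 1 = 213/79 ≈ 2.696 bits/symbol.

2.696 bits/symbol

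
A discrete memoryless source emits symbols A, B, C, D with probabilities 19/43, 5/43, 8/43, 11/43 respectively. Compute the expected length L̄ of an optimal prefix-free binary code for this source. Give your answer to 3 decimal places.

Repeatedly combine the two least-probable nodes; the expected code length is the sum of the merged weights.
merge 5/43 + 8/43 → 13/43
merge 11/43 + 13/43 → 24/43
merge 19/43 + 24/43 → 1
L = 13/43 + 24/43 + 1 = 80/43 ≈ 1.860 bits/symbol.

1.860 bits/symbol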